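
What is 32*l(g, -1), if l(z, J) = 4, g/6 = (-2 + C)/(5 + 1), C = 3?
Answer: 128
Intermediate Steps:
g = 1 (g = 6*((-2 + 3)/(5 + 1)) = 6*(1/6) = 6*(1*(⅙)) = 6*(⅙) = 1)
32*l(g, -1) = 32*4 = 128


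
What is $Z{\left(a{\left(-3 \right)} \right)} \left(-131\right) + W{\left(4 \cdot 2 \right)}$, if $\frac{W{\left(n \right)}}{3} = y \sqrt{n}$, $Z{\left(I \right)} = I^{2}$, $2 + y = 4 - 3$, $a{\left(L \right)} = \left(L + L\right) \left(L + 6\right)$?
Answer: $-42444 - 6 \sqrt{2} \approx -42453.0$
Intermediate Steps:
$a{\left(L \right)} = 2 L \left(6 + L\right)$
$y = -1$ ($y = -2 + \left(4 - 3\right) = -2 + 1 = -1$)
$W{\left(n \right)} = - 3 \sqrt{n}$ ($W{\left(n \right)} = 3 \left(- \sqrt{n}\right) = - 3 \sqrt{n}$)
$Z{\left(a{\left(-3 \right)} \right)} \left(-131\right) + W{\left(4 \cdot 2 \right)} = \left(2 \left(-3\right) \left(6 - 3\right)\right)^{2} \left(-131\right) - 3 \sqrt{4 \cdot 2} = \left(2 \left(-3\right) 3\right)^{2} \left(-131\right) - 3 \sqrt{8} = \left(-18\right)^{2} \left(-131\right) - 3 \cdot 2 \sqrt{2} = 324 \left(-131\right) - 6 \sqrt{2} = -42444 - 6 \sqrt{2}$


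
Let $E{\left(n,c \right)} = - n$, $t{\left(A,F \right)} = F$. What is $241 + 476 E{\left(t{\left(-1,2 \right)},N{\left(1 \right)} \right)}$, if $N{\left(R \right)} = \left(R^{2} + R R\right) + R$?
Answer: $-711$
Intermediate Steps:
$N{\left(R \right)} = R + 2 R^{2}$ ($N{\left(R \right)} = \left(R^{2} + R^{2}\right) + R = 2 R^{2} + R = R + 2 R^{2}$)
$241 + 476 E{\left(t{\left(-1,2 \right)},N{\left(1 \right)} \right)} = 241 + 476 \left(\left(-1\right) 2\right) = 241 + 476 \left(-2\right) = 241 - 952 = -711$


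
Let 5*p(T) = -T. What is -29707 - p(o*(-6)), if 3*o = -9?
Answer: -148517/5 ≈ -29703.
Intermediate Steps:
o = -3 (o = (1/3)*(-9) = -3)
p(T) = -T/5 (p(T) = (-T)/5 = -T/5)
-29707 - p(o*(-6)) = -29707 - (-1)*(-3*(-6))/5 = -29707 - (-1)*18/5 = -29707 - 1*(-18/5) = -29707 + 18/5 = -148517/5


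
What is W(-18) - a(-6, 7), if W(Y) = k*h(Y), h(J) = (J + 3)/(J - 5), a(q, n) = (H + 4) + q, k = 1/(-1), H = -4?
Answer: 123/23 ≈ 5.3478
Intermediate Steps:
k = -1
a(q, n) = q (a(q, n) = (-4 + 4) + q = 0 + q = q)
h(J) = (3 + J)/(-5 + J)
W(Y) = -(3 + Y)/(-5 + Y)
W(-18) - a(-6, 7) = (-3 - 1*(-18))/(-5 - 18) - 1*(-6) = (-3 + 18)/(-23) + 6 = -1/23*15 + 6 = -15/23 + 6 = 123/23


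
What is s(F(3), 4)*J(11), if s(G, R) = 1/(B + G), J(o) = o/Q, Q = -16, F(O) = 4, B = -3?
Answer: -11/16 ≈ -0.68750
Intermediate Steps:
J(o) = -o/16 (J(o) = o/(-16) = o*(-1/16) = -o/16)
s(G, R) = 1/(-3 + G)
s(F(3), 4)*J(11) = (-1/16*11)/(-3 + 4) = -11/16/1 = 1*(-11/16) = -11/16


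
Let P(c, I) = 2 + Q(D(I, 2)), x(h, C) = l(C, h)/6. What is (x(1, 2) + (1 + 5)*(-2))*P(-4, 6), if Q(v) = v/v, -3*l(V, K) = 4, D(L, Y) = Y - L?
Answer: -110/3 ≈ -36.667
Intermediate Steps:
l(V, K) = -4/3 (l(V, K) = -⅓*4 = -4/3)
Q(v) = 1
x(h, C) = -2/9 (x(h, C) = -4/3/6 = -4/3*⅙ = -2/9)
P(c, I) = 3 (P(c, I) = 2 + 1 = 3)
(x(1, 2) + (1 + 5)*(-2))*P(-4, 6) = (-2/9 + (1 + 5)*(-2))*3 = (-2/9 + 6*(-2))*3 = (-2/9 - 12)*3 = -110/9*3 = -110/3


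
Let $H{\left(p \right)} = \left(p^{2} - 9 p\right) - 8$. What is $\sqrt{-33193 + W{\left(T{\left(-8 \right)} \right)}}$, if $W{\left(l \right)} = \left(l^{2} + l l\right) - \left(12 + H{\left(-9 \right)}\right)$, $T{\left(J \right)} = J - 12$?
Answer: $i \sqrt{32559} \approx 180.44 i$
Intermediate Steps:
$T{\left(J \right)} = -12 + J$
$H{\left(p \right)} = -8 + p^{2} - 9 p$
$W{\left(l \right)} = -166 + 2 l^{2}$ ($W{\left(l \right)} = \left(l^{2} + l l\right) - \left(85 + 81\right) = \left(l^{2} + l^{2}\right) - 166 = 2 l^{2} - 166 = -166 + 2 l^{2}$)
$\sqrt{-33193 + W{\left(T{\left(-8 \right)} \right)}} = \sqrt{-33193 - \left(166 - 2 \left(-12 - 8\right)^{2}\right)} = \sqrt{-33193 - \left(166 - 2 \left(-20\right)^{2}\right)} = \sqrt{-33193 + \left(-166 + 2 \cdot 400\right)} = \sqrt{-33193 + \left(-166 + 800\right)} = \sqrt{-33193 + 634} = \sqrt{-32559} = i \sqrt{32559}$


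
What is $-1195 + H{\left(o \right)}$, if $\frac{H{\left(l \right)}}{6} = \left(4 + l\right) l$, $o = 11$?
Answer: $-205$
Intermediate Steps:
$H{\left(l \right)} = 6 l \left(4 + l\right)$ ($H{\left(l \right)} = 6 \left(4 + l\right) l = 6 l \left(4 + l\right)$)
$-1195 + H{\left(o \right)} = -1195 + 6 \cdot 11 \left(4 + 11\right) = -1195 + 6 \cdot 11 \cdot 15 = -1195 + 990 = -205$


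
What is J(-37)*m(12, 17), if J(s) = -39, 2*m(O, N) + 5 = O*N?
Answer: -7761/2 ≈ -3880.5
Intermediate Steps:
m(O, N) = -5/2 + N*O/2 (m(O, N) = -5/2 + (O*N)/2 = -5/2 + (N*O)/2 = -5/2 + N*O/2)
J(-37)*m(12, 17) = -39*(-5/2 + (1/2)*17*12) = -39*(-5/2 + 102) = -39*199/2 = -7761/2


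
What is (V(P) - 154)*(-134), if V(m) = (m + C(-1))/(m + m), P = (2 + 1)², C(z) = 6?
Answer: 61573/3 ≈ 20524.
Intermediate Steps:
P = 9 (P = 3² = 9)
V(m) = (6 + m)/(2*m) (V(m) = (m + 6)/(m + m) = (6 + m)/((2*m)) = (6 + m)*(1/(2*m)) = (6 + m)/(2*m))
(V(P) - 154)*(-134) = ((½)*(6 + 9)/9 - 154)*(-134) = ((½)*(⅑)*15 - 154)*(-134) = (⅚ - 154)*(-134) = -919/6*(-134) = 61573/3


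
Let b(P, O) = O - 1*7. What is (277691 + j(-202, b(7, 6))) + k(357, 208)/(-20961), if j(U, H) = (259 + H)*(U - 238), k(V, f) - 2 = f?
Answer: 1147062707/6987 ≈ 1.6417e+5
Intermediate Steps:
k(V, f) = 2 + f
b(P, O) = -7 + O (b(P, O) = O - 7 = -7 + O)
j(U, H) = (-238 + U)*(259 + H) (j(U, H) = (259 + H)*(-238 + U) = (-238 + U)*(259 + H))
(277691 + j(-202, b(7, 6))) + k(357, 208)/(-20961) = (277691 + (-61642 - 238*(-7 + 6) + 259*(-202) + (-7 + 6)*(-202))) + (2 + 208)/(-20961) = (277691 + (-61642 - 238*(-1) - 52318 - 1*(-202))) + 210*(-1/20961) = (277691 + (-61642 + 238 - 52318 + 202)) - 70/6987 = (277691 - 113520) - 70/6987 = 164171 - 70/6987 = 1147062707/6987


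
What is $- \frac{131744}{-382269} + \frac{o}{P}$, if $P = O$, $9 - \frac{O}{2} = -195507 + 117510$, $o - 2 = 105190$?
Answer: $\frac{5063773798}{4969879269} \approx 1.0189$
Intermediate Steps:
$o = 105192$ ($o = 2 + 105190 = 105192$)
$O = 156012$ ($O = 18 - 2 \left(-195507 + 117510\right) = 18 - -155994 = 18 + 155994 = 156012$)
$P = 156012$
$- \frac{131744}{-382269} + \frac{o}{P} = - \frac{131744}{-382269} + \frac{105192}{156012} = \left(-131744\right) \left(- \frac{1}{382269}\right) + 105192 \cdot \frac{1}{156012} = \frac{131744}{382269} + \frac{8766}{13001} = \frac{5063773798}{4969879269}$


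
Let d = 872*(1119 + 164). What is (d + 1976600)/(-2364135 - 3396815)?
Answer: -1547688/2880475 ≈ -0.53730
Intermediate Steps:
d = 1118776 (d = 872*1283 = 1118776)
(d + 1976600)/(-2364135 - 3396815) = (1118776 + 1976600)/(-2364135 - 3396815) = 3095376/(-5760950) = 3095376*(-1/5760950) = -1547688/2880475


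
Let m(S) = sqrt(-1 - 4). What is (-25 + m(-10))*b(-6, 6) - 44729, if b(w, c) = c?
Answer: -44879 + 6*I*sqrt(5) ≈ -44879.0 + 13.416*I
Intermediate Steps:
m(S) = I*sqrt(5) (m(S) = sqrt(-5) = I*sqrt(5))
(-25 + m(-10))*b(-6, 6) - 44729 = (-25 + I*sqrt(5))*6 - 44729 = (-150 + 6*I*sqrt(5)) - 44729 = -44879 + 6*I*sqrt(5)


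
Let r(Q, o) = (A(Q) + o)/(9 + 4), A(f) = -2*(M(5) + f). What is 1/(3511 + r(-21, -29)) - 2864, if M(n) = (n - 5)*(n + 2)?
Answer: -10058367/3512 ≈ -2864.0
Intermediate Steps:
M(n) = (-5 + n)*(2 + n)
A(f) = -2*f (A(f) = -2*((-10 + 5**2 - 3*5) + f) = -2*((-10 + 25 - 15) + f) = -2*(0 + f) = -2*f)
r(Q, o) = -2*Q/13 + o/13 (r(Q, o) = (-2*Q + o)/(9 + 4) = (o - 2*Q)/13 = (o - 2*Q)*(1/13) = -2*Q/13 + o/13)
1/(3511 + r(-21, -29)) - 2864 = 1/(3511 + (-2/13*(-21) + (1/13)*(-29))) - 2864 = 1/(3511 + (42/13 - 29/13)) - 2864 = 1/(3511 + 1) - 2864 = 1/3512 - 2864 = -10058367/3512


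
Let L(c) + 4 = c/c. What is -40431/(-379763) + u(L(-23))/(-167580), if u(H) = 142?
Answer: 3360750317/31820341770 ≈ 0.10562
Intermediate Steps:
L(c) = -3 (L(c) = -4 + c/c = -4 + 1 = -3)
-40431/(-379763) + u(L(-23))/(-167580) = -40431/(-379763) + 142/(-167580) = -40431*(-1/379763) + 142*(-1/167580) = 40431/379763 - 71/83790 = 3360750317/31820341770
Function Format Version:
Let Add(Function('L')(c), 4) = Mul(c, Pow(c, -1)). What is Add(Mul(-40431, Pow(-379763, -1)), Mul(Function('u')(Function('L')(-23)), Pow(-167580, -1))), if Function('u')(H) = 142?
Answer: Rational(3360750317, 31820341770) ≈ 0.10562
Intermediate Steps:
Function('L')(c) = -3 (Function('L')(c) = Add(-4, Mul(c, Pow(c, -1))) = Add(-4, 1) = -3)
Add(Mul(-40431, Pow(-379763, -1)), Mul(Function('u')(Function('L')(-23)), Pow(-167580, -1))) = Add(Mul(-40431, Pow(-379763, -1)), Mul(142, Pow(-167580, -1))) = Add(Mul(-40431, Rational(-1, 379763)), Mul(142, Rational(-1, 167580))) = Add(Rational(40431, 379763), Rational(-71, 83790)) = Rational(3360750317, 31820341770)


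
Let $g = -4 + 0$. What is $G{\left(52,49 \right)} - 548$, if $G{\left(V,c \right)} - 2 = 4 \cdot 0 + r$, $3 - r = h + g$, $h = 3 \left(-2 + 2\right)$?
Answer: $-539$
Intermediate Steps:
$h = 0$ ($h = 3 \cdot 0 = 0$)
$g = -4$
$r = 7$ ($r = 3 - \left(0 - 4\right) = 3 - -4 = 3 + 4 = 7$)
$G{\left(V,c \right)} = 9$ ($G{\left(V,c \right)} = 2 + \left(4 \cdot 0 + 7\right) = 2 + \left(0 + 7\right) = 2 + 7 = 9$)
$G{\left(52,49 \right)} - 548 = 9 - 548 = -539$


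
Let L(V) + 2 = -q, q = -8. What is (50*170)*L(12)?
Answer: 51000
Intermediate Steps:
L(V) = 6 (L(V) = -2 - 1*(-8) = -2 + 8 = 6)
(50*170)*L(12) = (50*170)*6 = 8500*6 = 51000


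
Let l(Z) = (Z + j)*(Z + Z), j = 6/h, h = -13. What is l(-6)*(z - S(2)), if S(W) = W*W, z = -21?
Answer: -25200/13 ≈ -1938.5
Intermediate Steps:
j = -6/13 (j = 6/(-13) = 6*(-1/13) = -6/13 ≈ -0.46154)
S(W) = W²
l(Z) = 2*Z*(-6/13 + Z) (l(Z) = (Z - 6/13)*(Z + Z) = (-6/13 + Z)*(2*Z) = 2*Z*(-6/13 + Z))
l(-6)*(z - S(2)) = ((2/13)*(-6)*(-6 + 13*(-6)))*(-21 - 1*2²) = ((2/13)*(-6)*(-6 - 78))*(-21 - 1*4) = ((2/13)*(-6)*(-84))*(-21 - 4) = (1008/13)*(-25) = -25200/13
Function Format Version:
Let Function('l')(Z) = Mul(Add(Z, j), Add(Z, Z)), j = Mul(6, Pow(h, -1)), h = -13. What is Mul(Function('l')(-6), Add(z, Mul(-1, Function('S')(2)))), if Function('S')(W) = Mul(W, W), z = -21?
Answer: Rational(-25200, 13) ≈ -1938.5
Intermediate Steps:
j = Rational(-6, 13) (j = Mul(6, Pow(-13, -1)) = Mul(6, Rational(-1, 13)) = Rational(-6, 13) ≈ -0.46154)
Function('S')(W) = Pow(W, 2)
Function('l')(Z) = Mul(2, Z, Add(Rational(-6, 13), Z)) (Function('l')(Z) = Mul(Add(Z, Rational(-6, 13)), Add(Z, Z)) = Mul(Add(Rational(-6, 13), Z), Mul(2, Z)) = Mul(2, Z, Add(Rational(-6, 13), Z)))
Mul(Function('l')(-6), Add(z, Mul(-1, Function('S')(2)))) = Mul(Mul(Rational(2, 13), -6, Add(-6, Mul(13, -6))), Add(-21, Mul(-1, Pow(2, 2)))) = Mul(Mul(Rational(2, 13), -6, Add(-6, -78)), Add(-21, Mul(-1, 4))) = Mul(Mul(Rational(2, 13), -6, -84), Add(-21, -4)) = Mul(Rational(1008, 13), -25) = Rational(-25200, 13)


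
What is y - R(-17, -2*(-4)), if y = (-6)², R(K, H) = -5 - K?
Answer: 24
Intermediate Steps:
y = 36
y - R(-17, -2*(-4)) = 36 - (-5 - 1*(-17)) = 36 - (-5 + 17) = 36 - 1*12 = 36 - 12 = 24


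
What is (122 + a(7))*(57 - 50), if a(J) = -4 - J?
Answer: 777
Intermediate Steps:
(122 + a(7))*(57 - 50) = (122 + (-4 - 1*7))*(57 - 50) = (122 + (-4 - 7))*7 = (122 - 11)*7 = 111*7 = 777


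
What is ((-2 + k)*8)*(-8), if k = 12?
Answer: -640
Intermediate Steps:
((-2 + k)*8)*(-8) = ((-2 + 12)*8)*(-8) = (10*8)*(-8) = 80*(-8) = -640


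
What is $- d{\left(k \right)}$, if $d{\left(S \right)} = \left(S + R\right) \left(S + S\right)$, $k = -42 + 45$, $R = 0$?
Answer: $-18$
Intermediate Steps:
$k = 3$
$d{\left(S \right)} = 2 S^{2}$ ($d{\left(S \right)} = \left(S + 0\right) \left(S + S\right) = S 2 S = 2 S^{2}$)
$- d{\left(k \right)} = - 2 \cdot 3^{2} = - 2 \cdot 9 = \left(-1\right) 18 = -18$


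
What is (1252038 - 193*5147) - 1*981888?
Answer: -723221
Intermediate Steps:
(1252038 - 193*5147) - 1*981888 = (1252038 - 1*993371) - 981888 = (1252038 - 993371) - 981888 = 258667 - 981888 = -723221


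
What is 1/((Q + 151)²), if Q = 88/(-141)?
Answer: 19881/449567209 ≈ 4.4223e-5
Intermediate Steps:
Q = -88/141 (Q = 88*(-1/141) = -88/141 ≈ -0.62411)
1/((Q + 151)²) = 1/((-88/141 + 151)²) = 1/((21203/141)²) = 1/(449567209/19881) = 19881/449567209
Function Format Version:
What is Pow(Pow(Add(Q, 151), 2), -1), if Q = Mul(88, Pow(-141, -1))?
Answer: Rational(19881, 449567209) ≈ 4.4223e-5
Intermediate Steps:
Q = Rational(-88, 141) (Q = Mul(88, Rational(-1, 141)) = Rational(-88, 141) ≈ -0.62411)
Pow(Pow(Add(Q, 151), 2), -1) = Pow(Pow(Add(Rational(-88, 141), 151), 2), -1) = Pow(Pow(Rational(21203, 141), 2), -1) = Pow(Rational(449567209, 19881), -1) = Rational(19881, 449567209)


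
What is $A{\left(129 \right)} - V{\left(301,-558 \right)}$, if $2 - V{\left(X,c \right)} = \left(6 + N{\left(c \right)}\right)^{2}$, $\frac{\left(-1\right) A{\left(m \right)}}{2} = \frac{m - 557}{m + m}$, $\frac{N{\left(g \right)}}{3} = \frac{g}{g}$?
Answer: $\frac{10619}{129} \approx 82.318$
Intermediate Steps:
$N{\left(g \right)} = 3$ ($N{\left(g \right)} = 3 \frac{g}{g} = 3 \cdot 1 = 3$)
$A{\left(m \right)} = - \frac{-557 + m}{m}$ ($A{\left(m \right)} = - 2 \frac{m - 557}{m + m} = - 2 \frac{-557 + m}{2 m} = - \frac{-557 + m}{m}$)
$V{\left(X,c \right)} = -79$ ($V{\left(X,c \right)} = 2 - \left(6 + 3\right)^{2} = 2 - 9^{2} = 2 - 81 = -79$)
$A{\left(129 \right)} - V{\left(301,-558 \right)} = \frac{557 - 129}{129} - -79 = \frac{557 - 129}{129} + 79 = \frac{1}{129} \cdot 428 + 79 = \frac{428}{129} + 79 = \frac{10619}{129}$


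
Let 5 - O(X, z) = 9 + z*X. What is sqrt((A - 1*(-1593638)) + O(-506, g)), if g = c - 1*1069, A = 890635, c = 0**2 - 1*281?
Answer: sqrt(1801169) ≈ 1342.1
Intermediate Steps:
c = -281 (c = 0 - 281 = -281)
g = -1350 (g = -281 - 1*1069 = -281 - 1069 = -1350)
O(X, z) = -4 - X*z (O(X, z) = 5 - (9 + z*X) = 5 - (9 + X*z) = 5 + (-9 - X*z) = -4 - X*z)
sqrt((A - 1*(-1593638)) + O(-506, g)) = sqrt((890635 - 1*(-1593638)) + (-4 - 1*(-506)*(-1350))) = sqrt((890635 + 1593638) + (-4 - 683100)) = sqrt(2484273 - 683104) = sqrt(1801169)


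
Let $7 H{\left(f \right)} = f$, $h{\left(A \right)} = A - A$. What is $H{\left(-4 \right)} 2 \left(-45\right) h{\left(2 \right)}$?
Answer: $0$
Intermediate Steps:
$h{\left(A \right)} = 0$
$H{\left(f \right)} = \frac{f}{7}$
$H{\left(-4 \right)} 2 \left(-45\right) h{\left(2 \right)} = \frac{1}{7} \left(-4\right) 2 \left(-45\right) 0 = \left(- \frac{4}{7}\right) 2 \left(-45\right) 0 = \left(- \frac{8}{7}\right) \left(-45\right) 0 = \frac{360}{7} \cdot 0 = 0$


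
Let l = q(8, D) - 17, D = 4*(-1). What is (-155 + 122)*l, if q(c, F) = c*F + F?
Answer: 1749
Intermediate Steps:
D = -4
q(c, F) = F + F*c (q(c, F) = F*c + F = F + F*c)
l = -53 (l = -4*(1 + 8) - 17 = -4*9 - 17 = -36 - 17 = -53)
(-155 + 122)*l = (-155 + 122)*(-53) = -33*(-53) = 1749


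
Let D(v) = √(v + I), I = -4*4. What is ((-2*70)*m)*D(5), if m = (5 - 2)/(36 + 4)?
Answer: -21*I*√11/2 ≈ -34.825*I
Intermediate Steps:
I = -16
D(v) = √(-16 + v) (D(v) = √(v - 16) = √(-16 + v))
m = 3/40 ≈ 0.075000
((-2*70)*m)*D(5) = (-2*70*(3/40))*√(-16 + 5) = (-140*3/40)*√(-11) = -21*I*√11/2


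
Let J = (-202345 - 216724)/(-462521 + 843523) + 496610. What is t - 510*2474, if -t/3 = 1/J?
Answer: -238732543663825746/189208984151 ≈ -1.2617e+6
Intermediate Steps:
J = 189208984151/381002 (J = -419069/381002 + 496610 = 189208984151/381002 ≈ 4.9661e+5)
t = -1143006/189208984151 (t = -3/189208984151/381002 = -3*381002/189208984151 = -1143006/189208984151 ≈ -6.0410e-6)
t - 510*2474 = -1143006/189208984151 - 510*2474 = -1143006/189208984151 - 1261740 = -238732543663825746/189208984151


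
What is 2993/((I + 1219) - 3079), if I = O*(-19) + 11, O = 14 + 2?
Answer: -2993/2153 ≈ -1.3902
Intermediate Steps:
O = 16
I = -293 (I = 16*(-19) + 11 = -304 + 11 = -293)
2993/((I + 1219) - 3079) = 2993/((-293 + 1219) - 3079) = 2993/(926 - 3079) = 2993/(-2153) = 2993*(-1/2153) = -2993/2153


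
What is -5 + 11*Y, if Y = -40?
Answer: -445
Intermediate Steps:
-5 + 11*Y = -5 + 11*(-40) = -5 - 440 = -445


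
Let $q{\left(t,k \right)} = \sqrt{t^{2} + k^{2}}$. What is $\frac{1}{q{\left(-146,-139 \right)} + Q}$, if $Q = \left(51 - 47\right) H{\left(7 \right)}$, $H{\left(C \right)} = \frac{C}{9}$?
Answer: $- \frac{252}{3290813} + \frac{81 \sqrt{40637}}{3290813} \approx 0.0048853$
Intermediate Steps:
$H{\left(C \right)} = \frac{C}{9}$ ($H{\left(C \right)} = C \frac{1}{9} = \frac{C}{9}$)
$q{\left(t,k \right)} = \sqrt{k^{2} + t^{2}}$
$Q = \frac{28}{9}$ ($Q = \left(51 - 47\right) \frac{1}{9} \cdot 7 = 4 \cdot \frac{7}{9} = \frac{28}{9} \approx 3.1111$)
$\frac{1}{q{\left(-146,-139 \right)} + Q} = \frac{1}{\sqrt{\left(-139\right)^{2} + \left(-146\right)^{2}} + \frac{28}{9}} = \frac{1}{\sqrt{19321 + 21316} + \frac{28}{9}} = \frac{1}{\sqrt{40637} + \frac{28}{9}} = \frac{1}{\frac{28}{9} + \sqrt{40637}}$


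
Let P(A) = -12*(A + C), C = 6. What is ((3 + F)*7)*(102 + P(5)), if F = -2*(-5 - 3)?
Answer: -3990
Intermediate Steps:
F = 16 (F = -2*(-8) = 16)
P(A) = -72 - 12*A (P(A) = -12*(A + 6) = -12*(6 + A) = -72 - 12*A)
((3 + F)*7)*(102 + P(5)) = ((3 + 16)*7)*(102 + (-72 - 12*5)) = (19*7)*(102 + (-72 - 60)) = 133*(102 - 132) = 133*(-30) = -3990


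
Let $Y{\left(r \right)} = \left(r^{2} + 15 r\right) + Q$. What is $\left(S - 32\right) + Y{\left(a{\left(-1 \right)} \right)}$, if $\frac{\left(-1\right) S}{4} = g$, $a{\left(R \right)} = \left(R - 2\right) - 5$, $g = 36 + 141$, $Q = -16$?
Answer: $-812$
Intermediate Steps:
$g = 177$
$a{\left(R \right)} = -7 + R$ ($a{\left(R \right)} = \left(-2 + R\right) - 5 = -7 + R$)
$S = -708$ ($S = \left(-4\right) 177 = -708$)
$Y{\left(r \right)} = -16 + r^{2} + 15 r$ ($Y{\left(r \right)} = \left(r^{2} + 15 r\right) - 16 = -16 + r^{2} + 15 r$)
$\left(S - 32\right) + Y{\left(a{\left(-1 \right)} \right)} = \left(-708 - 32\right) + \left(-16 + \left(-7 - 1\right)^{2} + 15 \left(-7 - 1\right)\right) = -740 + \left(-16 + \left(-8\right)^{2} + 15 \left(-8\right)\right) = -740 - 72 = -812$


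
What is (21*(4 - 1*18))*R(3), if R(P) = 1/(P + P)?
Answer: -49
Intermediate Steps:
R(P) = 1/(2*P)
(21*(4 - 1*18))*R(3) = (21*(4 - 1*18))*((½)/3) = (21*(4 - 18))*((½)*(⅓)) = (21*(-14))*(⅙) = -294*⅙ = -49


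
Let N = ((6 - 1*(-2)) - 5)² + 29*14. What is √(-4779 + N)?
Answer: 2*I*√1091 ≈ 66.061*I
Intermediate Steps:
N = 415 (N = ((6 + 2) - 5)² + 406 = (8 - 5)² + 406 = 3² + 406 = 9 + 406 = 415)
√(-4779 + N) = √(-4779 + 415) = √(-4364) = 2*I*√1091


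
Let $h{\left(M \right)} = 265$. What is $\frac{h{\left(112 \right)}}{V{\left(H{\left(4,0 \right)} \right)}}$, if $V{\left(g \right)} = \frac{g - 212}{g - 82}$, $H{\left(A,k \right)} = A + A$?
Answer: $\frac{9805}{102} \approx 96.127$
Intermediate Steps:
$H{\left(A,k \right)} = 2 A$
$V{\left(g \right)} = \frac{-212 + g}{-82 + g}$
$\frac{h{\left(112 \right)}}{V{\left(H{\left(4,0 \right)} \right)}} = \frac{265}{\frac{1}{-82 + 2 \cdot 4} \left(-212 + 2 \cdot 4\right)} = \frac{265}{\frac{1}{-82 + 8} \left(-212 + 8\right)} = \frac{265}{\frac{1}{-74} \left(-204\right)} = \frac{265}{\left(- \frac{1}{74}\right) \left(-204\right)} = \frac{265}{\frac{102}{37}} = 265 \cdot \frac{37}{102} = \frac{9805}{102}$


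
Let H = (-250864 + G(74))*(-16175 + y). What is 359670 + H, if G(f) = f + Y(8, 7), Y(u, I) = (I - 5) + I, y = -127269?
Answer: 35973389434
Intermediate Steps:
Y(u, I) = -5 + 2*I (Y(u, I) = (-5 + I) + I = -5 + 2*I)
G(f) = 9 + f (G(f) = f + (-5 + 2*7) = f + (-5 + 14) = f + 9 = 9 + f)
H = 35973029764 (H = (-250864 + (9 + 74))*(-16175 - 127269) = (-250864 + 83)*(-143444) = -250781*(-143444) = 35973029764)
359670 + H = 359670 + 35973029764 = 35973389434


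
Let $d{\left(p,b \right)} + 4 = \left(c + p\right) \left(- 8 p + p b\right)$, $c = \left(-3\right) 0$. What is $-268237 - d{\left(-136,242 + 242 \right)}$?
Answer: $-9072329$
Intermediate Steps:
$c = 0$
$d{\left(p,b \right)} = -4 + p \left(- 8 p + b p\right)$ ($d{\left(p,b \right)} = -4 + \left(0 + p\right) \left(- 8 p + p b\right) = -4 + p \left(- 8 p + b p\right)$)
$-268237 - d{\left(-136,242 + 242 \right)} = -268237 - \left(-4 - 8 \left(-136\right)^{2} + \left(242 + 242\right) \left(-136\right)^{2}\right) = -268237 - \left(-4 - 147968 + 484 \cdot 18496\right) = -268237 - \left(-4 - 147968 + 8952064\right) = -268237 - 8804092 = -9072329$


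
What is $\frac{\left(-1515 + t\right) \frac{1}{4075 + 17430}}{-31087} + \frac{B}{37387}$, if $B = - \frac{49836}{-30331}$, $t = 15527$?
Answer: $\frac{2489608473928}{108299778178284385} \approx 2.2988 \cdot 10^{-5}$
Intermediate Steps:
$B = \frac{49836}{30331}$ ($B = \left(-49836\right) \left(- \frac{1}{30331}\right) = \frac{49836}{30331} \approx 1.6431$)
$\frac{\left(-1515 + t\right) \frac{1}{4075 + 17430}}{-31087} + \frac{B}{37387} = \frac{\left(-1515 + 15527\right) \frac{1}{4075 + 17430}}{-31087} + \frac{49836}{30331 \cdot 37387} = \frac{14012}{21505} \left(- \frac{1}{31087}\right) + \frac{49836}{30331} \cdot \frac{1}{37387} = 14012 \cdot \frac{1}{21505} \left(- \frac{1}{31087}\right) + \frac{49836}{1133985097} = \frac{14012}{21505} \left(- \frac{1}{31087}\right) + \frac{49836}{1133985097} = - \frac{14012}{668525935} + \frac{49836}{1133985097} = \frac{2489608473928}{108299778178284385}$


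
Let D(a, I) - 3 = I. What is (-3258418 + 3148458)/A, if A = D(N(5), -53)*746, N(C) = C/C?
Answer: 5498/1865 ≈ 2.9480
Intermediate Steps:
N(C) = 1
D(a, I) = 3 + I
A = -37300 (A = (3 - 53)*746 = -50*746 = -37300)
(-3258418 + 3148458)/A = (-3258418 + 3148458)/(-37300) = -109960*(-1/37300) = 5498/1865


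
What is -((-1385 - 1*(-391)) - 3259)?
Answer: 4253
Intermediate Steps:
-((-1385 - 1*(-391)) - 3259) = -((-1385 + 391) - 3259) = -(-994 - 3259) = -1*(-4253) = 4253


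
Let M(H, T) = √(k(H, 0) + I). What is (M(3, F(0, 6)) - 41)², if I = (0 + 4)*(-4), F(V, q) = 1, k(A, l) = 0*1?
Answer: 1665 - 328*I ≈ 1665.0 - 328.0*I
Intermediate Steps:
k(A, l) = 0
I = -16 (I = 4*(-4) = -16)
M(H, T) = 4*I (M(H, T) = √(0 - 16) = √(-16) = 4*I)
(M(3, F(0, 6)) - 41)² = (4*I - 41)² = (-41 + 4*I)²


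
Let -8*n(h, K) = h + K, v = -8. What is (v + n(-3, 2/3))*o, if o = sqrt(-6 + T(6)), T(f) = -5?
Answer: -185*I*sqrt(11)/24 ≈ -25.566*I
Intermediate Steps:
n(h, K) = -K/8 - h/8 (n(h, K) = -(h + K)/8 = -(K + h)/8 = -K/8 - h/8)
o = I*sqrt(11) (o = sqrt(-6 - 5) = sqrt(-11) = I*sqrt(11) ≈ 3.3166*I)
(v + n(-3, 2/3))*o = (-8 + (-1/(4*3) - 1/8*(-3)))*(I*sqrt(11)) = (-8 + (-1/(4*3) + 3/8))*(I*sqrt(11)) = (-8 + (-1/8*2/3 + 3/8))*(I*sqrt(11)) = (-8 + (-1/12 + 3/8))*(I*sqrt(11)) = (-8 + 7/24)*(I*sqrt(11)) = -185*I*sqrt(11)/24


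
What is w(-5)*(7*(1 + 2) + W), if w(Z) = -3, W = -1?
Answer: -60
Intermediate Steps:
w(-5)*(7*(1 + 2) + W) = -3*(7*(1 + 2) - 1) = -3*(7*3 - 1) = -3*(21 - 1) = -3*20 = -60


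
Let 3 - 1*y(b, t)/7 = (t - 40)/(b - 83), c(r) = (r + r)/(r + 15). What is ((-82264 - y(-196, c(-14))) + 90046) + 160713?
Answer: 47004722/279 ≈ 1.6848e+5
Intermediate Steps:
c(r) = 2*r/(15 + r) (c(r) = (2*r)/(15 + r) = 2*r/(15 + r))
y(b, t) = 21 - 7*(-40 + t)/(-83 + b) (y(b, t) = 21 - 7*(t - 40)/(b - 83) = 21 - 7*(-40 + t)/(-83 + b))
((-82264 - y(-196, c(-14))) + 90046) + 160713 = ((-82264 - 7*(-209 - 2*(-14)/(15 - 14) + 3*(-196))/(-83 - 196)) + 90046) + 160713 = ((-82264 - 7*(-209 - 2*(-14)/1 - 588)/(-279)) + 90046) + 160713 = ((-82264 - 7*(-1)*(-209 - 2*(-14) - 588)/279) + 90046) + 160713 = ((-82264 - 7*(-1)*(-209 - 1*(-28) - 588)/279) + 90046) + 160713 = ((-82264 - 7*(-1)*(-209 + 28 - 588)/279) + 90046) + 160713 = ((-82264 - 7*(-1)*(-769)/279) + 90046) + 160713 = ((-82264 - 1*5383/279) + 90046) + 160713 = ((-82264 - 5383/279) + 90046) + 160713 = (-22957039/279 + 90046) + 160713 = 2165795/279 + 160713 = 47004722/279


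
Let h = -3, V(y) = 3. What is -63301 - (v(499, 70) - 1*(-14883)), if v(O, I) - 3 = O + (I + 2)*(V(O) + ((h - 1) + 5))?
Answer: -78974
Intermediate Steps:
v(O, I) = 11 + O + 4*I (v(O, I) = 3 + (O + (I + 2)*(3 + ((-3 - 1) + 5))) = 3 + (O + (2 + I)*(3 + (-4 + 5))) = 3 + (O + (2 + I)*(3 + 1)) = 3 + (O + (2 + I)*4) = 3 + (O + (8 + 4*I)) = 3 + (8 + O + 4*I) = 11 + O + 4*I)
-63301 - (v(499, 70) - 1*(-14883)) = -63301 - ((11 + 499 + 4*70) - 1*(-14883)) = -63301 - ((11 + 499 + 280) + 14883) = -63301 - (790 + 14883) = -63301 - 1*15673 = -63301 - 15673 = -78974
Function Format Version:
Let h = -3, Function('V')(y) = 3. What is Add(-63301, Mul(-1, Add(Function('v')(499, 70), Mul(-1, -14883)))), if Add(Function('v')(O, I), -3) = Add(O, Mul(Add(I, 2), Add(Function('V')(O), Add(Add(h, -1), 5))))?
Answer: -78974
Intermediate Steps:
Function('v')(O, I) = Add(11, O, Mul(4, I)) (Function('v')(O, I) = Add(3, Add(O, Mul(Add(I, 2), Add(3, Add(Add(-3, -1), 5))))) = Add(3, Add(O, Mul(Add(2, I), Add(3, Add(-4, 5))))) = Add(3, Add(O, Mul(Add(2, I), Add(3, 1)))) = Add(3, Add(O, Mul(Add(2, I), 4))) = Add(3, Add(O, Add(8, Mul(4, I)))) = Add(3, Add(8, O, Mul(4, I))) = Add(11, O, Mul(4, I)))
Add(-63301, Mul(-1, Add(Function('v')(499, 70), Mul(-1, -14883)))) = Add(-63301, Mul(-1, Add(Add(11, 499, Mul(4, 70)), Mul(-1, -14883)))) = Add(-63301, Mul(-1, Add(Add(11, 499, 280), 14883))) = Add(-63301, Mul(-1, Add(790, 14883))) = Add(-63301, Mul(-1, 15673)) = Add(-63301, -15673) = -78974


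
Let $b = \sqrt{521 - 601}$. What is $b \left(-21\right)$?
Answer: $- 84 i \sqrt{5} \approx - 187.83 i$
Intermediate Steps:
$b = 4 i \sqrt{5}$ ($b = \sqrt{-80} = 4 i \sqrt{5} \approx 8.9443 i$)
$b \left(-21\right) = 4 i \sqrt{5} \left(-21\right) = - 84 i \sqrt{5}$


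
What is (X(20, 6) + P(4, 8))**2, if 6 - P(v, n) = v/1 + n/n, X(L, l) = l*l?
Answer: 1369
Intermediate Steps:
X(L, l) = l**2
P(v, n) = 5 - v (P(v, n) = 6 - (v/1 + n/n) = 6 - (v*1 + 1) = 6 - (v + 1) = 6 - (1 + v) = 6 + (-1 - v) = 5 - v)
(X(20, 6) + P(4, 8))**2 = (6**2 + (5 - 1*4))**2 = (36 + (5 - 4))**2 = (36 + 1)**2 = 37**2 = 1369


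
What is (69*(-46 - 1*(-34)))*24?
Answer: -19872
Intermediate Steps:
(69*(-46 - 1*(-34)))*24 = (69*(-46 + 34))*24 = (69*(-12))*24 = -828*24 = -19872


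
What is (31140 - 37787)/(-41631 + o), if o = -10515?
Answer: 6647/52146 ≈ 0.12747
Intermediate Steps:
(31140 - 37787)/(-41631 + o) = (31140 - 37787)/(-41631 - 10515) = -6647/(-52146) = -6647*(-1/52146) = 6647/52146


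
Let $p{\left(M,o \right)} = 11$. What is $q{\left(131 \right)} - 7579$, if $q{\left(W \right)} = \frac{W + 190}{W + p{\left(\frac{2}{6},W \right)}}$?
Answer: $- \frac{1075897}{142} \approx -7576.7$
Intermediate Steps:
$q{\left(W \right)} = \frac{190 + W}{11 + W}$ ($q{\left(W \right)} = \frac{W + 190}{W + 11} = \frac{190 + W}{11 + W}$)
$q{\left(131 \right)} - 7579 = \frac{190 + 131}{11 + 131} - 7579 = \frac{1}{142} \cdot 321 - 7579 = \frac{321}{142} - 7579 = - \frac{1075897}{142}$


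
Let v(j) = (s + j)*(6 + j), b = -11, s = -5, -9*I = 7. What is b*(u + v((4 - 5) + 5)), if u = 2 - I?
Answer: 715/9 ≈ 79.444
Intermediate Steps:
I = -7/9 (I = -⅑*7 = -7/9 ≈ -0.77778)
u = 25/9 (u = 2 - 1*(-7/9) = 2 + 7/9 = 25/9 ≈ 2.7778)
v(j) = (-5 + j)*(6 + j)
b*(u + v((4 - 5) + 5)) = -11*(25/9 + (-30 + ((4 - 5) + 5) + ((4 - 5) + 5)²)) = -11*(25/9 + (-30 + (-1 + 5) + (-1 + 5)²)) = -11*(25/9 + (-30 + 4 + 4²)) = -11*(25/9 + (-30 + 4 + 16)) = -11*(25/9 - 10) = -11*(-65/9) = 715/9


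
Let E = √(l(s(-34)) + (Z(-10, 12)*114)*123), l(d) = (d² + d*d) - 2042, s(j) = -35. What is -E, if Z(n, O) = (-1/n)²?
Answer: -√54822/10 ≈ -23.414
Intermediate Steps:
Z(n, O) = n⁻²
l(d) = -2042 + 2*d² (l(d) = (d² + d²) - 2042 = 2*d² - 2042 = -2042 + 2*d²)
E = √54822/10 (E = √((-2042 + 2*(-35)²) + (114/(-10)²)*123) = √((-2042 + 2*1225) + ((1/100)*114)*123) = √((-2042 + 2450) + (57/50)*123) = √(408 + 7011/50) = √(27411/50) = √54822/10 ≈ 23.414)
-E = -√54822/10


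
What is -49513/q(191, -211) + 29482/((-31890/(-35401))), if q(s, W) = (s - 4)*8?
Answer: 779892342151/23853720 ≈ 32695.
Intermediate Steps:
q(s, W) = -32 + 8*s (q(s, W) = (-4 + s)*8 = -32 + 8*s)
-49513/q(191, -211) + 29482/((-31890/(-35401))) = -49513/(-32 + 8*191) + 29482/((-31890/(-35401))) = -49513/(-32 + 1528) + 29482/((-31890*(-1/35401))) = -49513/1496 + 29482/(31890/35401) = -49513*1/1496 + 29482*(35401/31890) = -49513/1496 + 521846141/15945 = 779892342151/23853720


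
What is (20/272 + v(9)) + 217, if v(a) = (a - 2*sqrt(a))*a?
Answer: 16597/68 ≈ 244.07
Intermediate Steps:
v(a) = a*(a - 2*sqrt(a))
(20/272 + v(9)) + 217 = (20/272 + (9**2 - 2*9**(3/2))) + 217 = (20*(1/272) + (81 - 2*27)) + 217 = (5/68 + (81 - 54)) + 217 = (5/68 + 27) + 217 = 1841/68 + 217 = 16597/68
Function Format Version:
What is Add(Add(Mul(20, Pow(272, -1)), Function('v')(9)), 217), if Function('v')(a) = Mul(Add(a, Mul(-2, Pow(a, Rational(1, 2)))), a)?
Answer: Rational(16597, 68) ≈ 244.07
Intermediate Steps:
Function('v')(a) = Mul(a, Add(a, Mul(-2, Pow(a, Rational(1, 2)))))
Add(Add(Mul(20, Pow(272, -1)), Function('v')(9)), 217) = Add(Add(Mul(20, Pow(272, -1)), Add(Pow(9, 2), Mul(-2, Pow(9, Rational(3, 2))))), 217) = Add(Add(Mul(20, Rational(1, 272)), Add(81, Mul(-2, 27))), 217) = Add(Add(Rational(5, 68), Add(81, -54)), 217) = Add(Add(Rational(5, 68), 27), 217) = Add(Rational(1841, 68), 217) = Rational(16597, 68)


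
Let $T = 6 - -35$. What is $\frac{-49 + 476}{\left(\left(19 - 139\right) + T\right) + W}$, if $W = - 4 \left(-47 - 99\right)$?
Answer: $\frac{427}{505} \approx 0.84554$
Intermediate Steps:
$T = 41$ ($T = 6 + 35 = 41$)
$W = 584$ ($W = \left(-4\right) \left(-146\right) = 584$)
$\frac{-49 + 476}{\left(\left(19 - 139\right) + T\right) + W} = \frac{-49 + 476}{\left(\left(19 - 139\right) + 41\right) + 584} = \frac{427}{\left(-120 + 41\right) + 584} = \frac{427}{-79 + 584} = \frac{427}{505}$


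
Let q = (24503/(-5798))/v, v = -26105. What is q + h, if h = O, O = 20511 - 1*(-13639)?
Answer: 5168834403003/151356790 ≈ 34150.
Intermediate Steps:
O = 34150 (O = 20511 + 13639 = 34150)
q = 24503/151356790 (q = (24503/(-5798))/(-26105) = (24503*(-1/5798))*(-1/26105) = -24503/5798*(-1/26105) = 24503/151356790 ≈ 0.00016189)
h = 34150
q + h = 24503/151356790 + 34150 = 5168834403003/151356790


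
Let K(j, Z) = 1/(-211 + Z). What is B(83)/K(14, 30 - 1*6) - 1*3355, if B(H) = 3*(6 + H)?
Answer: -53284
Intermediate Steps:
B(H) = 18 + 3*H
B(83)/K(14, 30 - 1*6) - 1*3355 = (18 + 3*83)/(1/(-211 + (30 - 1*6))) - 1*3355 = (18 + 249)/(1/(-211 + (30 - 6))) - 3355 = 267/(1/(-211 + 24)) - 3355 = 267/(1/(-187)) - 3355 = 267/(-1/187) - 3355 = 267*(-187) - 3355 = -49929 - 3355 = -53284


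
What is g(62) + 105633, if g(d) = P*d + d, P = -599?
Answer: 68557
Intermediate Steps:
g(d) = -598*d (g(d) = -599*d + d = -598*d)
g(62) + 105633 = -598*62 + 105633 = -37076 + 105633 = 68557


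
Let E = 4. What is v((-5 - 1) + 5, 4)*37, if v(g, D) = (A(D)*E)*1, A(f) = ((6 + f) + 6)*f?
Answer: 9472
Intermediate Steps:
A(f) = f*(12 + f) (A(f) = (12 + f)*f = f*(12 + f))
v(g, D) = 4*D*(12 + D) (v(g, D) = ((D*(12 + D))*4)*1 = (4*D*(12 + D))*1 = 4*D*(12 + D))
v((-5 - 1) + 5, 4)*37 = (4*4*(12 + 4))*37 = (4*4*16)*37 = 256*37 = 9472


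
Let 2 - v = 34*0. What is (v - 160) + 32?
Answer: -126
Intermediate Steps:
v = 2 (v = 2 - 34*0 = 2 - 1*0 = 2 + 0 = 2)
(v - 160) + 32 = (2 - 160) + 32 = -158 + 32 = -126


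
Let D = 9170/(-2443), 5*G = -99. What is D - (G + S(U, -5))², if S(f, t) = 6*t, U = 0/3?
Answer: -21671099/8725 ≈ -2483.8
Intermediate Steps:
G = -99/5 (G = (⅕)*(-99) = -99/5 ≈ -19.800)
U = 0 (U = 0*(⅓) = 0)
D = -1310/349 (D = 9170*(-1/2443) = -1310/349 ≈ -3.7536)
D - (G + S(U, -5))² = -1310/349 - (-99/5 + 6*(-5))² = -1310/349 - (-99/5 - 30)² = -1310/349 - (-249/5)² = -1310/349 - 1*62001/25 = -1310/349 - 62001/25 = -21671099/8725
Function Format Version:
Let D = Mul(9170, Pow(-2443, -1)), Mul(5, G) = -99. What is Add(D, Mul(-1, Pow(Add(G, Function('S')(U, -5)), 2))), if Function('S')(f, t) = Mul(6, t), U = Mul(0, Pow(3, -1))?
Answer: Rational(-21671099, 8725) ≈ -2483.8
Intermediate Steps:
G = Rational(-99, 5) (G = Mul(Rational(1, 5), -99) = Rational(-99, 5) ≈ -19.800)
U = 0 (U = Mul(0, Rational(1, 3)) = 0)
D = Rational(-1310, 349) (D = Mul(9170, Rational(-1, 2443)) = Rational(-1310, 349) ≈ -3.7536)
Add(D, Mul(-1, Pow(Add(G, Function('S')(U, -5)), 2))) = Add(Rational(-1310, 349), Mul(-1, Pow(Add(Rational(-99, 5), Mul(6, -5)), 2))) = Add(Rational(-1310, 349), Mul(-1, Pow(Add(Rational(-99, 5), -30), 2))) = Add(Rational(-1310, 349), Mul(-1, Pow(Rational(-249, 5), 2))) = Add(Rational(-1310, 349), Mul(-1, Rational(62001, 25))) = Add(Rational(-1310, 349), Rational(-62001, 25)) = Rational(-21671099, 8725)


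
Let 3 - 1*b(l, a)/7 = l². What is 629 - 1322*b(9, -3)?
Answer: 722441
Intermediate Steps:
b(l, a) = 21 - 7*l²
629 - 1322*b(9, -3) = 629 - 1322*(21 - 7*9²) = 629 - 1322*(21 - 7*81) = 629 - 1322*(21 - 567) = 629 - 1322*(-546) = 629 + 721812 = 722441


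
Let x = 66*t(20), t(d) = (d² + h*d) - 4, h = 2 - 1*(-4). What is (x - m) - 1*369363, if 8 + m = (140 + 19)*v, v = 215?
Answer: -369484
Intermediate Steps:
m = 34177 (m = -8 + (140 + 19)*215 = -8 + 159*215 = -8 + 34185 = 34177)
h = 6 (h = 2 + 4 = 6)
t(d) = -4 + d² + 6*d (t(d) = (d² + 6*d) - 4 = -4 + d² + 6*d)
x = 34056 (x = 66*(-4 + 20² + 6*20) = 66*(-4 + 400 + 120) = 66*516 = 34056)
(x - m) - 1*369363 = (34056 - 1*34177) - 1*369363 = (34056 - 34177) - 369363 = -121 - 369363 = -369484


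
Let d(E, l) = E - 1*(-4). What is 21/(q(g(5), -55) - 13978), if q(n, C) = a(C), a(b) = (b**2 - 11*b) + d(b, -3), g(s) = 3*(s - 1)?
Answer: -21/10399 ≈ -0.0020194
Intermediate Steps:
g(s) = -3 + 3*s (g(s) = 3*(-1 + s) = -3 + 3*s)
d(E, l) = 4 + E (d(E, l) = E + 4 = 4 + E)
a(b) = 4 + b**2 - 10*b (a(b) = (b**2 - 11*b) + (4 + b) = 4 + b**2 - 10*b)
q(n, C) = 4 + C**2 - 10*C
21/(q(g(5), -55) - 13978) = 21/((4 + (-55)**2 - 10*(-55)) - 13978) = 21/((4 + 3025 + 550) - 13978) = 21/(3579 - 13978) = 21/(-10399) = -1/10399*21 = -21/10399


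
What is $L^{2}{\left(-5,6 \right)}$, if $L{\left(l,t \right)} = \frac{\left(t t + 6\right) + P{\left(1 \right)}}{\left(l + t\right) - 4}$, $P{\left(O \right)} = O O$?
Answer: $\frac{1849}{9} \approx 205.44$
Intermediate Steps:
$P{\left(O \right)} = O^{2}$
$L{\left(l,t \right)} = \frac{7 + t^{2}}{-4 + l + t}$ ($L{\left(l,t \right)} = \frac{\left(t t + 6\right) + 1^{2}}{\left(l + t\right) - 4} = \frac{\left(t^{2} + 6\right) + 1}{-4 + l + t} = \frac{\left(6 + t^{2}\right) + 1}{-4 + l + t} = \frac{7 + t^{2}}{-4 + l + t}$)
$L^{2}{\left(-5,6 \right)} = \left(\frac{7 + 6^{2}}{-4 - 5 + 6}\right)^{2} = \left(\frac{7 + 36}{-3}\right)^{2} = \left(\left(- \frac{1}{3}\right) 43\right)^{2} = \left(- \frac{43}{3}\right)^{2} = \frac{1849}{9}$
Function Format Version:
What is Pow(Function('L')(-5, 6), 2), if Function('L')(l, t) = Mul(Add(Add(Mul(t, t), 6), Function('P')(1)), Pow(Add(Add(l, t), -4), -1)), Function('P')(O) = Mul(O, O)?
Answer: Rational(1849, 9) ≈ 205.44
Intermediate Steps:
Function('P')(O) = Pow(O, 2)
Function('L')(l, t) = Mul(Pow(Add(-4, l, t), -1), Add(7, Pow(t, 2))) (Function('L')(l, t) = Mul(Add(Add(Mul(t, t), 6), Pow(1, 2)), Pow(Add(Add(l, t), -4), -1)) = Mul(Add(Add(Pow(t, 2), 6), 1), Pow(Add(-4, l, t), -1)) = Mul(Add(Add(6, Pow(t, 2)), 1), Pow(Add(-4, l, t), -1)) = Mul(Add(7, Pow(t, 2)), Pow(Add(-4, l, t), -1)) = Mul(Pow(Add(-4, l, t), -1), Add(7, Pow(t, 2))))
Pow(Function('L')(-5, 6), 2) = Pow(Mul(Pow(Add(-4, -5, 6), -1), Add(7, Pow(6, 2))), 2) = Pow(Mul(Pow(-3, -1), Add(7, 36)), 2) = Pow(Mul(Rational(-1, 3), 43), 2) = Pow(Rational(-43, 3), 2) = Rational(1849, 9)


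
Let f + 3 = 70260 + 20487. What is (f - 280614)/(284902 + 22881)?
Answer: -189870/307783 ≈ -0.61690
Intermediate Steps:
f = 90744 (f = -3 + (70260 + 20487) = -3 + 90747 = 90744)
(f - 280614)/(284902 + 22881) = (90744 - 280614)/(284902 + 22881) = -189870/307783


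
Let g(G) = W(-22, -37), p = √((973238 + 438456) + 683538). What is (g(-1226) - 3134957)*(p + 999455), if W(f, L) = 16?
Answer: -3133232457155 - 25079528*√32738 ≈ -3.1378e+12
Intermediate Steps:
p = 8*√32738 (p = √(1411694 + 683538) = √2095232 = 8*√32738 ≈ 1447.5)
g(G) = 16
(g(-1226) - 3134957)*(p + 999455) = (16 - 3134957)*(8*√32738 + 999455) = -3134941*(999455 + 8*√32738) = -3133232457155 - 25079528*√32738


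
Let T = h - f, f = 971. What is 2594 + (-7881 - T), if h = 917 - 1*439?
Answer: -4794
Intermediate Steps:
h = 478 (h = 917 - 439 = 478)
T = -493 (T = 478 - 1*971 = 478 - 971 = -493)
2594 + (-7881 - T) = 2594 + (-7881 - 1*(-493)) = 2594 + (-7881 + 493) = 2594 - 7388 = -4794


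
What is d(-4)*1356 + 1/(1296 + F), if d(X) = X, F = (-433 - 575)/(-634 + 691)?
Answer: -131738093/24288 ≈ -5424.0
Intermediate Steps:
F = -336/19 (F = -1008/57 = -1008*1/57 = -336/19 ≈ -17.684)
d(-4)*1356 + 1/(1296 + F) = -4*1356 + 1/(1296 - 336/19) = -5424 + 1/(24288/19) = -5424 + 19/24288 = -131738093/24288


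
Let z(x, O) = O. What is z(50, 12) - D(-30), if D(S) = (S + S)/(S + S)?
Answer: 11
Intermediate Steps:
D(S) = 1 (D(S) = (2*S)/((2*S)) = (2*S)*(1/(2*S)) = 1)
z(50, 12) - D(-30) = 12 - 1*1 = 12 - 1 = 11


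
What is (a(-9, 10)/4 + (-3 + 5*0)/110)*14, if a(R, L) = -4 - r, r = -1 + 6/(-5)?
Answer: -147/22 ≈ -6.6818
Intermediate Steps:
r = -11/5 (r = -1 + 6*(-1/5) = -1 - 6/5 = -11/5 ≈ -2.2000)
a(R, L) = -9/5 (a(R, L) = -4 - 1*(-11/5) = -4 + 11/5 = -9/5)
(a(-9, 10)/4 + (-3 + 5*0)/110)*14 = (-9/5/4 + (-3 + 5*0)/110)*14 = (-9/5*1/4 + (-3 + 0)*(1/110))*14 = (-9/20 - 3*1/110)*14 = (-9/20 - 3/110)*14 = -21/44*14 = -147/22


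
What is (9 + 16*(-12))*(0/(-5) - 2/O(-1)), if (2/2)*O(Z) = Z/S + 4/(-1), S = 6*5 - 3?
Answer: -9882/109 ≈ -90.661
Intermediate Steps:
S = 27 (S = 30 - 3 = 27)
O(Z) = -4 + Z/27 (O(Z) = Z/27 + 4/(-1) = Z*(1/27) + 4*(-1) = Z/27 - 4 = -4 + Z/27)
(9 + 16*(-12))*(0/(-5) - 2/O(-1)) = (9 + 16*(-12))*(0/(-5) - 2/(-4 + (1/27)*(-1))) = (9 - 192)*(0*(-⅕) - 2/(-4 - 1/27)) = -183*(0 - 2/(-109/27)) = -183*(0 - 2*(-27/109)) = -183*(0 + 54/109) = -183*54/109 = -9882/109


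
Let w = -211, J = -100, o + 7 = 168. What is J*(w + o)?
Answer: 5000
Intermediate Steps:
o = 161 (o = -7 + 168 = 161)
J*(w + o) = -100*(-211 + 161) = -100*(-50) = 5000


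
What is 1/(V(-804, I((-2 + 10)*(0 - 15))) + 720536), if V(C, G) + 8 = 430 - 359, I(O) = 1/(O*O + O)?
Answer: 1/720599 ≈ 1.3877e-6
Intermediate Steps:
I(O) = 1/(O + O²) (I(O) = 1/(O² + O) = 1/(O + O²))
V(C, G) = 63 (V(C, G) = -8 + (430 - 359) = -8 + 71 = 63)
1/(V(-804, I((-2 + 10)*(0 - 15))) + 720536) = 1/(63 + 720536) = 1/720599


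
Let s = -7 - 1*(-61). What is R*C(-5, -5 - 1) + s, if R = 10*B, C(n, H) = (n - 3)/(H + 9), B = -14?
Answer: 1282/3 ≈ 427.33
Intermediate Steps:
C(n, H) = (-3 + n)/(9 + H)
s = 54 (s = -7 + 61 = 54)
R = -140 (R = 10*(-14) = -140)
R*C(-5, -5 - 1) + s = -140*(-3 - 5)/(9 + (-5 - 1)) + 54 = -140*(-8)/(9 - 6) + 54 = -140*(-8)/3 + 54 = -140*(-8/3) + 54 = 1120/3 + 54 = 1282/3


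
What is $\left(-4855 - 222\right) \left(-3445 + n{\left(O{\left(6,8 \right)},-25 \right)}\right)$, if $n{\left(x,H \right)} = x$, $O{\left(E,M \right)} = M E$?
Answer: $17246569$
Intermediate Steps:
$O{\left(E,M \right)} = E M$
$\left(-4855 - 222\right) \left(-3445 + n{\left(O{\left(6,8 \right)},-25 \right)}\right) = \left(-4855 - 222\right) \left(-3445 + 6 \cdot 8\right) = - 5077 \left(-3445 + 48\right) = \left(-5077\right) \left(-3397\right) = 17246569$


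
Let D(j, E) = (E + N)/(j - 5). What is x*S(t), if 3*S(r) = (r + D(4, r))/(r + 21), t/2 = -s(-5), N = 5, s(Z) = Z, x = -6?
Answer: 10/31 ≈ 0.32258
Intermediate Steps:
t = 10 (t = 2*(-1*(-5)) = 2*5 = 10)
D(j, E) = (5 + E)/(-5 + j) (D(j, E) = (E + 5)/(j - 5) = (5 + E)/(-5 + j))
S(r) = -5/(3*(21 + r)) (S(r) = ((r + (5 + r)/(-5 + 4))/(r + 21))/3 = ((r + (5 + r)/(-1))/(21 + r))/3 = ((r - (5 + r))/(21 + r))/3 = ((r + (-5 - r))/(21 + r))/3 = (-5/(21 + r))/3 = -5/(3*(21 + r)))
x*S(t) = -(-30)/(63 + 3*10) = -(-30)/(63 + 30) = -(-30)/93 = -6*(-5/93) = 10/31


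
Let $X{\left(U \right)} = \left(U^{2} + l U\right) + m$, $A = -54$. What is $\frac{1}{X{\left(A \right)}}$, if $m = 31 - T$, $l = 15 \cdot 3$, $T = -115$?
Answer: $\frac{1}{632} \approx 0.0015823$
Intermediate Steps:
$l = 45$
$m = 146$ ($m = 31 - -115 = 31 + 115 = 146$)
$X{\left(U \right)} = 146 + U^{2} + 45 U$ ($X{\left(U \right)} = \left(U^{2} + 45 U\right) + 146 = 146 + U^{2} + 45 U$)
$\frac{1}{X{\left(A \right)}} = \frac{1}{146 + \left(-54\right)^{2} + 45 \left(-54\right)} = \frac{1}{146 + 2916 - 2430} = \frac{1}{632}$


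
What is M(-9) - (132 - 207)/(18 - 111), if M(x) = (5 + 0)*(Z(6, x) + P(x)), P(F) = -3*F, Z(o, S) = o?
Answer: 5090/31 ≈ 164.19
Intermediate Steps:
M(x) = 30 - 15*x (M(x) = (5 + 0)*(6 - 3*x) = 5*(6 - 3*x) = 30 - 15*x)
M(-9) - (132 - 207)/(18 - 111) = (30 - 15*(-9)) - (132 - 207)/(18 - 111) = (30 + 135) - (-75)/(-93) = 165 - (-75)*(-1)/93 = 165 - 1*25/31 = 165 - 25/31 = 5090/31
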